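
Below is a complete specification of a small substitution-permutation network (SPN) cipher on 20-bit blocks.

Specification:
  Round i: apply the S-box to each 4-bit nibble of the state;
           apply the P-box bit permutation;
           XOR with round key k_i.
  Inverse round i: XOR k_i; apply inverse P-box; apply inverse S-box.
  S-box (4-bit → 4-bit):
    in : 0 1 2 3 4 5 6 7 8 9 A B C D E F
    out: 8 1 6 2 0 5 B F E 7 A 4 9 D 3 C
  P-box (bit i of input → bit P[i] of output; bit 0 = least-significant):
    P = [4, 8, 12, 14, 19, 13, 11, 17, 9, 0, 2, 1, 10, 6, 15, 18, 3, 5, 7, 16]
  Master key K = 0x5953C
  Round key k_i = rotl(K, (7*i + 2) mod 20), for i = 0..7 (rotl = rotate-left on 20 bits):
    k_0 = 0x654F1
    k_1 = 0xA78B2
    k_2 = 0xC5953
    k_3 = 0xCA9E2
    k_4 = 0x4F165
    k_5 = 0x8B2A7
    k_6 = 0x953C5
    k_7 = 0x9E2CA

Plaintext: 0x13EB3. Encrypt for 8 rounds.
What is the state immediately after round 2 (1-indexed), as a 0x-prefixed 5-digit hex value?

s_0 = plaintext = 0x13EB3
s_1 = Round(s_0, k_0) = 0x65FB8
s_2 = Round(s_1, k_1) = 0xBA59C
s_3 = Round(s_2, k_2) = 0x03387
s_4 = Round(s_3, k_3) = 0xFD0B3
s_5 = Round(s_4, k_4) = 0x17CE7
s_6 = Round(s_5, k_5) = 0x445FD
s_7 = Round(s_6, k_6) = 0xB09D1
s_8 = Round(s_7, k_7) = 0x7E85F

0xBA59C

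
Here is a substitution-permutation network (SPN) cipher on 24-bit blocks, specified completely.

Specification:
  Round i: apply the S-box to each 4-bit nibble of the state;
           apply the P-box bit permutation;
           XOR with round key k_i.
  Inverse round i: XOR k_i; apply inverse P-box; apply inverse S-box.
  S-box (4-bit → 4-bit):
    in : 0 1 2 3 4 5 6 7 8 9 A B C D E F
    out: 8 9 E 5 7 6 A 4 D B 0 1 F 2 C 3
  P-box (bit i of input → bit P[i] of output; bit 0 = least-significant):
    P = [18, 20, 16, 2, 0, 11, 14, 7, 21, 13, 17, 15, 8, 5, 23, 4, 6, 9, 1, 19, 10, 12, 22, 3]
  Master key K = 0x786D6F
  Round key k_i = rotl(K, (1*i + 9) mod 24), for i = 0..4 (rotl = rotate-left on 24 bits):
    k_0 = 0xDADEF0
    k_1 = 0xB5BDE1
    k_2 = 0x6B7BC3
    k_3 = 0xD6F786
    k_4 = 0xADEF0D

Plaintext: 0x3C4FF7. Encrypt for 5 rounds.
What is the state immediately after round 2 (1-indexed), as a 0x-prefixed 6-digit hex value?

s_0 = plaintext = 0x3C4FF7
s_1 = Round(s_0, k_0) = 0x33F193
s_2 = Round(s_1, k_1) = 0xD03002
s_3 = Round(s_2, k_2) = 0xF2EA47
s_4 = Round(s_3, k_3) = 0x5FA995
s_5 = Round(s_4, k_4) = 0xDC55CC

0xD03002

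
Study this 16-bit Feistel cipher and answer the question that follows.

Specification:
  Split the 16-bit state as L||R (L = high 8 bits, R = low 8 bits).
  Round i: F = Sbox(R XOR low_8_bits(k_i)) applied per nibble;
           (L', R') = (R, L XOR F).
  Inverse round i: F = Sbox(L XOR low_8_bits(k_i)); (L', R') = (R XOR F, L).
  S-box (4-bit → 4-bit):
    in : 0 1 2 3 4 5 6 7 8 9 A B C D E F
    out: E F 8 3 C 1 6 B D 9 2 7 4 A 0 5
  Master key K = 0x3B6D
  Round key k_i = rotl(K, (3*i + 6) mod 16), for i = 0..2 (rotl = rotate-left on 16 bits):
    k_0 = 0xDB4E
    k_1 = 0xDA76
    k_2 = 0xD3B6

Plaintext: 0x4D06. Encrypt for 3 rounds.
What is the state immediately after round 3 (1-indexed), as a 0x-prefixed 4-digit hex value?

0x5086

s_0 = plaintext = 0x4D06
s_1 = Round(s_0, k_0) = 0x0680
s_2 = Round(s_1, k_1) = 0x8050
s_3 = Round(s_2, k_2) = 0x5086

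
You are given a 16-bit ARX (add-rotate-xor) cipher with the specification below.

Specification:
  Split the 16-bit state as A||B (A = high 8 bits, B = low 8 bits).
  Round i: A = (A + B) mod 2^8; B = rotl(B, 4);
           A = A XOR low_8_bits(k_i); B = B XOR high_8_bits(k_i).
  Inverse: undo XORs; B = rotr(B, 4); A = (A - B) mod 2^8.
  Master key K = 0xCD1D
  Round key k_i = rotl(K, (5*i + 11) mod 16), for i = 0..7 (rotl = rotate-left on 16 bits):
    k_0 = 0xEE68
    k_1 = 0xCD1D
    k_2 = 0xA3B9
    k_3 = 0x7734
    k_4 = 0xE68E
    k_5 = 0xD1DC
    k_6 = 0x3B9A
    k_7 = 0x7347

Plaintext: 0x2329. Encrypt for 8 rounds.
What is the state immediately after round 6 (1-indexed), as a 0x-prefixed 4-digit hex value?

0xD8F8

s_0 = plaintext = 0x2329
s_1 = Round(s_0, k_0) = 0x247C
s_2 = Round(s_1, k_1) = 0xBD0A
s_3 = Round(s_2, k_2) = 0x7E03
s_4 = Round(s_3, k_3) = 0xB547
s_5 = Round(s_4, k_4) = 0x7292
s_6 = Round(s_5, k_5) = 0xD8F8
s_7 = Round(s_6, k_6) = 0x4AB4
s_8 = Round(s_7, k_7) = 0xB938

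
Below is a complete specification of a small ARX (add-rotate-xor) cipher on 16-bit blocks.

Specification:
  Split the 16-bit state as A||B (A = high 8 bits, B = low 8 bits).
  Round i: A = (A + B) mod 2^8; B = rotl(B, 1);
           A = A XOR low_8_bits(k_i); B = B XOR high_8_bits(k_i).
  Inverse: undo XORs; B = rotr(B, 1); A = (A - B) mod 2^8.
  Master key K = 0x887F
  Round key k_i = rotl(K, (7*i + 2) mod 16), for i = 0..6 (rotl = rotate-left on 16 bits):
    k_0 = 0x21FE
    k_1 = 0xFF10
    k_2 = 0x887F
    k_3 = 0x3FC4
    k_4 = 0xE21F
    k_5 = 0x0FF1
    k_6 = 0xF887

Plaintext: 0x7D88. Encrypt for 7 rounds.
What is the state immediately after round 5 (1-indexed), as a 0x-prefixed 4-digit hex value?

0xF742

s_0 = plaintext = 0x7D88
s_1 = Round(s_0, k_0) = 0xFB30
s_2 = Round(s_1, k_1) = 0x3B9F
s_3 = Round(s_2, k_2) = 0xA5B7
s_4 = Round(s_3, k_3) = 0x9850
s_5 = Round(s_4, k_4) = 0xF742
s_6 = Round(s_5, k_5) = 0xC88B
s_7 = Round(s_6, k_6) = 0xD4EF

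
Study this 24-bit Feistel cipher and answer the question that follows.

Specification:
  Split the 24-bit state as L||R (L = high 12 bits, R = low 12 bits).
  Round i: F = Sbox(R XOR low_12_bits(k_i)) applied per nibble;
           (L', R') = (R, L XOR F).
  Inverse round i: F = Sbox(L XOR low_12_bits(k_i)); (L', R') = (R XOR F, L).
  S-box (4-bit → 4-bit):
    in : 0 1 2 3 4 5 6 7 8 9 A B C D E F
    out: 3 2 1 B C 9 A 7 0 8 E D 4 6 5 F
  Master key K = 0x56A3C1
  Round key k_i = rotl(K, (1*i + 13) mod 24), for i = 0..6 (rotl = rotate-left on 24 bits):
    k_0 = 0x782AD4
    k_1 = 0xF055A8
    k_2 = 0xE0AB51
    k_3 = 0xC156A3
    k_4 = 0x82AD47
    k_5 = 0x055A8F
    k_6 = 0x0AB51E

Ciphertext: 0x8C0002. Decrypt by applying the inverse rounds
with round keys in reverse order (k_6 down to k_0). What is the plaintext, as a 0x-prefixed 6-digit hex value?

0x0670A1

s_0 = ciphertext = 0x8C0002
s_1 = InvRound(s_0, k_6) = 0x6678C0
s_2 = InvRound(s_1, k_5) = 0xC90667
s_3 = InvRound(s_2, k_4) = 0x400C90
s_4 = InvRound(s_3, k_3) = 0xD7B400
s_5 = InvRound(s_4, k_2) = 0xE1ED7B
s_6 = InvRound(s_5, k_1) = 0x0A1E1E
s_7 = InvRound(s_6, k_0) = 0x0670A1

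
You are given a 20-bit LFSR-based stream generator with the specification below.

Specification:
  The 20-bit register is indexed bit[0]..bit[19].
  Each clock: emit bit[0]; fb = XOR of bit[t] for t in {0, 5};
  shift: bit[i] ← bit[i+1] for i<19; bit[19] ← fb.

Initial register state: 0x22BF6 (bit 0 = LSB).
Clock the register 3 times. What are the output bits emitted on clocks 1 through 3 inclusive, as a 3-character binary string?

011

reg_0 = 0x22BF6
clock 1: out=0, reg = 0x915FB
clock 2: out=1, reg = 0x48AFD
clock 3: out=1, reg = 0x2457E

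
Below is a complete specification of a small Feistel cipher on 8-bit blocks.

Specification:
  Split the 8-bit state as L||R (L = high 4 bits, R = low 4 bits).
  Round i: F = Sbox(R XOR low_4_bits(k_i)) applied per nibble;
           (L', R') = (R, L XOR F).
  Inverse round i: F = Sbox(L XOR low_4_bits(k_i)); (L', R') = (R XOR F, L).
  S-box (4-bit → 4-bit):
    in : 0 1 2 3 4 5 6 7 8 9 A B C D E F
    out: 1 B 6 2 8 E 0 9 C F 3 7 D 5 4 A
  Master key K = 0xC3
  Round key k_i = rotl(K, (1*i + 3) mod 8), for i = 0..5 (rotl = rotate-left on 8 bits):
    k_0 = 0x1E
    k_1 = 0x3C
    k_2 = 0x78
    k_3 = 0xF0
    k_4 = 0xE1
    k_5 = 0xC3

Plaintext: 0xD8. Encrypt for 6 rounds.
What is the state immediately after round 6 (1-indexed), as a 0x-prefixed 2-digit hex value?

0x16

s_0 = plaintext = 0xD8
s_1 = Round(s_0, k_0) = 0x8D
s_2 = Round(s_1, k_1) = 0xD3
s_3 = Round(s_2, k_2) = 0x3A
s_4 = Round(s_3, k_3) = 0xA0
s_5 = Round(s_4, k_4) = 0x01
s_6 = Round(s_5, k_5) = 0x16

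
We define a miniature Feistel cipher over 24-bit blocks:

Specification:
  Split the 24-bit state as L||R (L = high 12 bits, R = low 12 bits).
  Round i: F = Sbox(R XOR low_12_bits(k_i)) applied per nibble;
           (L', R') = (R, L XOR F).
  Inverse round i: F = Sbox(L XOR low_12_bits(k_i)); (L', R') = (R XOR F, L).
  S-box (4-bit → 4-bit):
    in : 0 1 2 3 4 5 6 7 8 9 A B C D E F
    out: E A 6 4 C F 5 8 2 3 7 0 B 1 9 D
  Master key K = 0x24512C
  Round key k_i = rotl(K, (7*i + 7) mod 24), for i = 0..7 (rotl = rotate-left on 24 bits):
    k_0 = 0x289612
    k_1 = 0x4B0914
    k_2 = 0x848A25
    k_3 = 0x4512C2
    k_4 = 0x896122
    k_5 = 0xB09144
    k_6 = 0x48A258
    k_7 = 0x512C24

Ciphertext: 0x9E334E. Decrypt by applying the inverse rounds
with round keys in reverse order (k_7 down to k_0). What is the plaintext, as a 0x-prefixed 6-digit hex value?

0x9C7BC7

s_0 = ciphertext = 0x9E334E
s_1 = InvRound(s_0, k_7) = 0xCF69E3
s_2 = InvRound(s_1, k_6) = 0x09ACF6
s_3 = InvRound(s_2, k_5) = 0x6EF09A
s_4 = InvRound(s_3, k_4) = 0x82B6EF
s_5 = InvRound(s_4, k_3) = 0x17C82B
s_6 = InvRound(s_5, k_2) = 0x8D817C
s_7 = InvRound(s_6, k_1) = 0xBC78D8
s_8 = InvRound(s_7, k_0) = 0x9C7BC7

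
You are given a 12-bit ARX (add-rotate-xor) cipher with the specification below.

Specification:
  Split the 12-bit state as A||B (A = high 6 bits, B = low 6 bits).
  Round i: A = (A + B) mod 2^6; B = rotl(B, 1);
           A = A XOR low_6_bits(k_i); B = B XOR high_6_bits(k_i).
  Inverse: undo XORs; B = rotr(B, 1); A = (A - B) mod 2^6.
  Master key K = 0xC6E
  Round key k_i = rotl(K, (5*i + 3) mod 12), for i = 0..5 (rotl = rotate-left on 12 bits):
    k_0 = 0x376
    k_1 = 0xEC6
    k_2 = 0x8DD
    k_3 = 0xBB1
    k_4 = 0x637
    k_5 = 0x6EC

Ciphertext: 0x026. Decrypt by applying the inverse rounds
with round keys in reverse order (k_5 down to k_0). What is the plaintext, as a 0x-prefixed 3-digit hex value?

s_0 = ciphertext = 0x026
s_1 = InvRound(s_0, k_5) = 0xBBE
s_2 = InvRound(s_1, k_4) = 0x193
s_3 = InvRound(s_2, k_3) = 0xE7E
s_4 = InvRound(s_3, k_2) = 0xDAE
s_5 = InvRound(s_4, k_1) = 0x1AA
s_6 = InvRound(s_5, k_0) = 0xF73

0xF73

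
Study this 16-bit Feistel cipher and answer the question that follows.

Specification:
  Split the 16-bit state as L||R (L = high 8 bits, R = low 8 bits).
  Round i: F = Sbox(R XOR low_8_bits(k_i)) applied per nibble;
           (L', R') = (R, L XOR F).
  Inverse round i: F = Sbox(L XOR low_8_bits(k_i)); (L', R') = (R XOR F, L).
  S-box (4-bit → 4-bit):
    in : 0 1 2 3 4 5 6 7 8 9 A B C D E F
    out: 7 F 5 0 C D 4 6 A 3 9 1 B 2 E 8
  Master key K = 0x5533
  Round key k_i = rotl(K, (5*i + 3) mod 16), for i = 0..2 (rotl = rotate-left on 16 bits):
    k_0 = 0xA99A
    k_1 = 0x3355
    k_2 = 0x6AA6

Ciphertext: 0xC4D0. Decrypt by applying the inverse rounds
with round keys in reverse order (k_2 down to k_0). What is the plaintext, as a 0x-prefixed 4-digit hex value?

s_0 = ciphertext = 0xC4D0
s_1 = InvRound(s_0, k_2) = 0x95C4
s_2 = InvRound(s_1, k_1) = 0x7395
s_3 = InvRound(s_2, k_0) = 0x7673

0x7673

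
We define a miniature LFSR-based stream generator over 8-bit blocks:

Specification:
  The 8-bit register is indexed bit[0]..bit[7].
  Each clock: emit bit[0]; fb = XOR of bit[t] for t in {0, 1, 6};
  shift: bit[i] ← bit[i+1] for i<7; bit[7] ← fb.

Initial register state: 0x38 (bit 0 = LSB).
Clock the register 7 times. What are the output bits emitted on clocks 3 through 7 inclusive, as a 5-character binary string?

01110

reg_0 = 0x38
clock 1: out=0, reg = 0x1C
clock 2: out=0, reg = 0x0E
clock 3: out=0, reg = 0x87
clock 4: out=1, reg = 0x43
clock 5: out=1, reg = 0xA1
clock 6: out=1, reg = 0xD0
clock 7: out=0, reg = 0xE8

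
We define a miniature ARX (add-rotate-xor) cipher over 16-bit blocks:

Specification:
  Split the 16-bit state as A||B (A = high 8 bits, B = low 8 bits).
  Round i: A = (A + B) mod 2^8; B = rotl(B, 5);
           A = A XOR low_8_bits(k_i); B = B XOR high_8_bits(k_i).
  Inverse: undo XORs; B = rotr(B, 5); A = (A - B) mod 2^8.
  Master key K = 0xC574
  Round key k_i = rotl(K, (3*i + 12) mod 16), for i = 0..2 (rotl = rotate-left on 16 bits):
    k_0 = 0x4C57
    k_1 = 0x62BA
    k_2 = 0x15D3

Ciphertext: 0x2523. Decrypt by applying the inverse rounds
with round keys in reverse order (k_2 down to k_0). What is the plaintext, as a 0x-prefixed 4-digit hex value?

s_0 = ciphertext = 0x2523
s_1 = InvRound(s_0, k_2) = 0x45B1
s_2 = InvRound(s_1, k_1) = 0x619E
s_3 = InvRound(s_2, k_0) = 0xA096

0xA096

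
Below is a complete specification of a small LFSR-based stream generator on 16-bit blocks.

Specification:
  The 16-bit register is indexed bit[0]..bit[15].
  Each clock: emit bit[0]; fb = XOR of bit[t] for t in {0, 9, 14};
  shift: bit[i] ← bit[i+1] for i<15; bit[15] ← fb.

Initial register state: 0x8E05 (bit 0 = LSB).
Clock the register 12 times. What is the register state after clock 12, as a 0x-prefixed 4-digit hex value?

0x3408

reg_0 = 0x8E05
clock 1: out=1, reg = 0x4702
clock 2: out=0, reg = 0x2381
clock 3: out=1, reg = 0x11C0
clock 4: out=0, reg = 0x08E0
clock 5: out=0, reg = 0x0470
clock 6: out=0, reg = 0x0238
clock 7: out=0, reg = 0x811C
clock 8: out=0, reg = 0x408E
clock 9: out=0, reg = 0xA047
clock 10: out=1, reg = 0xD023
clock 11: out=1, reg = 0x6811
clock 12: out=1, reg = 0x3408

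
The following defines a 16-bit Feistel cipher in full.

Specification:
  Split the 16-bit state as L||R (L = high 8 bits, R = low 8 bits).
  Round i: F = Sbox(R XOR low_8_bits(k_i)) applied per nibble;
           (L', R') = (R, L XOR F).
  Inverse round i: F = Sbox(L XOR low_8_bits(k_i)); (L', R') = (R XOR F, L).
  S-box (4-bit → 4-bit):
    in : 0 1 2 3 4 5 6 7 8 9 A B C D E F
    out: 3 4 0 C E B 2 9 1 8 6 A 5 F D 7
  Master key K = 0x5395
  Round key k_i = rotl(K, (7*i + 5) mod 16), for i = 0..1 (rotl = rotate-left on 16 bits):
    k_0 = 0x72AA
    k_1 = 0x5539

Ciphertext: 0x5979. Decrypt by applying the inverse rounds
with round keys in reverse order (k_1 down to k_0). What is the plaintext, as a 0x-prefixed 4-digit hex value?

0x2A5A

s_0 = ciphertext = 0x5979
s_1 = InvRound(s_0, k_1) = 0x5A59
s_2 = InvRound(s_1, k_0) = 0x2A5A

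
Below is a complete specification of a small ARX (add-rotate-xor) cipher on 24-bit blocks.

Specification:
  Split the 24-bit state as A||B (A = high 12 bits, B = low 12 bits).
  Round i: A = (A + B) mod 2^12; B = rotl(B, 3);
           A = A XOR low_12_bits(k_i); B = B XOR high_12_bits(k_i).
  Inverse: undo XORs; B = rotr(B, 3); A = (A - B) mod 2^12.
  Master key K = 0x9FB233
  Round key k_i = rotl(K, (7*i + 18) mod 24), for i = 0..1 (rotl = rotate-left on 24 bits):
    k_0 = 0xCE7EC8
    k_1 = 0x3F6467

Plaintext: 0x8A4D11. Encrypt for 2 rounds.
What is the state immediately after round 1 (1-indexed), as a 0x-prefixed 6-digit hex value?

s_0 = plaintext = 0x8A4D11
s_1 = Round(s_0, k_0) = 0xB7D469
s_2 = Round(s_1, k_1) = 0xB810BC

0xB7D469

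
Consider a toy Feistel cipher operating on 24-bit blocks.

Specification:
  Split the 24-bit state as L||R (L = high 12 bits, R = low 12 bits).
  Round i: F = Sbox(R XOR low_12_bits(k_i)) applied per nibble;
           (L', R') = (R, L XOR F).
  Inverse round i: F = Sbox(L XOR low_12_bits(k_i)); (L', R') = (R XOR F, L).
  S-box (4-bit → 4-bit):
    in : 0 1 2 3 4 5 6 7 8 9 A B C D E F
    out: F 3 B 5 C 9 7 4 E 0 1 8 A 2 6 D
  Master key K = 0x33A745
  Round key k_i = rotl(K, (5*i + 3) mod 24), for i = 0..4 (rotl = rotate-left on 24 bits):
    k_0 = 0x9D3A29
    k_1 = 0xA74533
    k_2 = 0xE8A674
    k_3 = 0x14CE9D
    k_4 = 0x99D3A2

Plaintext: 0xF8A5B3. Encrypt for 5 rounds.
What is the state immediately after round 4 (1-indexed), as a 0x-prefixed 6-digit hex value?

s_0 = plaintext = 0xF8A5B3
s_1 = Round(s_0, k_0) = 0x5B328B
s_2 = Round(s_1, k_1) = 0x28B13D
s_3 = Round(s_2, k_2) = 0x13D64B
s_4 = Round(s_3, k_3) = 0x64BF1A
s_5 = Round(s_4, k_4) = 0xF1ACC5

0x64BF1A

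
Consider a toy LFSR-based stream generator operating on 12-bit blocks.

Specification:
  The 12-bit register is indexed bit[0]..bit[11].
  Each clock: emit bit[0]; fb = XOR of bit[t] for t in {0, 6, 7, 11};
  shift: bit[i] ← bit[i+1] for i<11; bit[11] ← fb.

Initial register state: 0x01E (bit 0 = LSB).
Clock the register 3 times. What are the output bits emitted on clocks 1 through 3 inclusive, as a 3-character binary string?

reg_0 = 0x01E
clock 1: out=0, reg = 0x00F
clock 2: out=1, reg = 0x807
clock 3: out=1, reg = 0x403

011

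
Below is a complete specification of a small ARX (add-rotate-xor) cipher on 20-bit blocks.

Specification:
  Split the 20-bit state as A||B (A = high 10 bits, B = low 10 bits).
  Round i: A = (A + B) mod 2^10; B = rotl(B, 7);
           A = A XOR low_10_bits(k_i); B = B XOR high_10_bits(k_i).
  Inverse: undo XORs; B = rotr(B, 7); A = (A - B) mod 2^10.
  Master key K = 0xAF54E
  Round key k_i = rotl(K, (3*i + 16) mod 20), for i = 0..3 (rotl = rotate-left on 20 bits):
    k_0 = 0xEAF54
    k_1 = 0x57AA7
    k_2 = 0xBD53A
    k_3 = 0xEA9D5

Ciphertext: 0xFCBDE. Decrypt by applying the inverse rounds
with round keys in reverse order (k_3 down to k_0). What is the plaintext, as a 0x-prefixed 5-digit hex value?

s_0 = ciphertext = 0xFCBDE
s_1 = InvRound(s_0, k_3) = 0xA1FA0
s_2 = InvRound(s_1, k_2) = 0x44EAA
s_3 = InvRound(s_2, k_1) = 0x037A7
s_4 = InvRound(s_3, k_0) = 0xBE460

0xBE460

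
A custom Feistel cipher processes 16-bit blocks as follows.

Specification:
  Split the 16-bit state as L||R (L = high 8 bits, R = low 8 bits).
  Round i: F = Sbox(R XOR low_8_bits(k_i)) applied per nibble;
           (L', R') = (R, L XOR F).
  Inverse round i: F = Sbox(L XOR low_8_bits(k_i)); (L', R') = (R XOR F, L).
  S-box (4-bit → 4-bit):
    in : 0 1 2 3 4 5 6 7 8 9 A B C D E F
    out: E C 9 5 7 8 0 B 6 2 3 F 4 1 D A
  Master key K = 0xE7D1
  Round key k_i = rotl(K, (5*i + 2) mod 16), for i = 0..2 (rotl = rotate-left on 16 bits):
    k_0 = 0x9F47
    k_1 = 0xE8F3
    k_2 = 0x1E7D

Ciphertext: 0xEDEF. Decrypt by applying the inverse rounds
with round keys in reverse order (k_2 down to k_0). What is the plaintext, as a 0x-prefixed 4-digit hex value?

0x64B4

s_0 = ciphertext = 0xEDEF
s_1 = InvRound(s_0, k_2) = 0xC1ED
s_2 = InvRound(s_1, k_1) = 0xB4C1
s_3 = InvRound(s_2, k_0) = 0x64B4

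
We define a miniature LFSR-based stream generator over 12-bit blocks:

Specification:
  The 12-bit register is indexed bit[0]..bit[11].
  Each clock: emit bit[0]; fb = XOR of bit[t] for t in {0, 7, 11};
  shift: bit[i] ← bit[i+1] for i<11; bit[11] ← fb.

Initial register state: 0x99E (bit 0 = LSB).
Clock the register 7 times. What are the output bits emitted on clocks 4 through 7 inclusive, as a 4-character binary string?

reg_0 = 0x99E
clock 1: out=0, reg = 0x4CF
clock 2: out=1, reg = 0x267
clock 3: out=1, reg = 0x933
clock 4: out=1, reg = 0x499
clock 5: out=1, reg = 0x24C
clock 6: out=0, reg = 0x126
clock 7: out=0, reg = 0x093

1100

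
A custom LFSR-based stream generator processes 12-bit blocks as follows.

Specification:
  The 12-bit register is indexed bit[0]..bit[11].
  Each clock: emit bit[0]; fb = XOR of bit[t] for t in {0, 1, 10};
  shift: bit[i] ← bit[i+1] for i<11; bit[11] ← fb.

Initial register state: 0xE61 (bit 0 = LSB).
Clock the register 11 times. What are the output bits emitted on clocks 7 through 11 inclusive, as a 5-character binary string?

10011

reg_0 = 0xE61
clock 1: out=1, reg = 0x730
clock 2: out=0, reg = 0xB98
clock 3: out=0, reg = 0x5CC
clock 4: out=0, reg = 0xAE6
clock 5: out=0, reg = 0xD73
clock 6: out=1, reg = 0xEB9
clock 7: out=1, reg = 0x75C
clock 8: out=0, reg = 0xBAE
clock 9: out=0, reg = 0xDD7
clock 10: out=1, reg = 0xEEB
clock 11: out=1, reg = 0xF75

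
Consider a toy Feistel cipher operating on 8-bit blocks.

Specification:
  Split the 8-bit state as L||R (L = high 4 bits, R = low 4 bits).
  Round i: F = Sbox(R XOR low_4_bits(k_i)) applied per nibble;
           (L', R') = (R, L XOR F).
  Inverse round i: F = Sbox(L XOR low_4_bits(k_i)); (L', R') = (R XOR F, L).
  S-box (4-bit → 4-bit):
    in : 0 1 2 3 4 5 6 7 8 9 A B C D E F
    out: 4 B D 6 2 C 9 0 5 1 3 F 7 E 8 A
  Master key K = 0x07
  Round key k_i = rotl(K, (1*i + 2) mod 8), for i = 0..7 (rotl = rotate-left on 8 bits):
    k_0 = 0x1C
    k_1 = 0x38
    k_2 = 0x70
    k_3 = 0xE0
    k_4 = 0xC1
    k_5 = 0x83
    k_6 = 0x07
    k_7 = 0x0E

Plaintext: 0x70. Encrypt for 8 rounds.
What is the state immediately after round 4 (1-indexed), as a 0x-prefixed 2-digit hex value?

s_0 = plaintext = 0x70
s_1 = Round(s_0, k_0) = 0x00
s_2 = Round(s_1, k_1) = 0x05
s_3 = Round(s_2, k_2) = 0x5C
s_4 = Round(s_3, k_3) = 0xC2
s_5 = Round(s_4, k_4) = 0x2A
s_6 = Round(s_5, k_5) = 0xA3
s_7 = Round(s_6, k_6) = 0x38
s_8 = Round(s_7, k_7) = 0x8A

0xC2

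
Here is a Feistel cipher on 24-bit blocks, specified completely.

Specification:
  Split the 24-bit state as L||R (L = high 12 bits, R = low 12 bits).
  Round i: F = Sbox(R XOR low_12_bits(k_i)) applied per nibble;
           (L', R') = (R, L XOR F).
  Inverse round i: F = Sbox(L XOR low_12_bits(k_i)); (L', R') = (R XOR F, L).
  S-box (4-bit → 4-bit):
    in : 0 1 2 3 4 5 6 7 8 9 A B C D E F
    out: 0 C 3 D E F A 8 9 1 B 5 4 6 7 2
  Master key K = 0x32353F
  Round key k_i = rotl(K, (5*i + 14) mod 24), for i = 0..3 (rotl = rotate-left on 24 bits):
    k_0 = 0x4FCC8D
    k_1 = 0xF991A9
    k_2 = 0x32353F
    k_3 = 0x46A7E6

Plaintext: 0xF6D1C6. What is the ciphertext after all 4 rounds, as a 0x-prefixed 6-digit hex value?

0xFC71C6

s_0 = plaintext = 0xF6D1C6
s_1 = Round(s_0, k_0) = 0x1C6988
s_2 = Round(s_1, k_1) = 0x9888FA
s_3 = Round(s_2, k_2) = 0x8FAFC7
s_4 = Round(s_3, k_3) = 0xFC71C6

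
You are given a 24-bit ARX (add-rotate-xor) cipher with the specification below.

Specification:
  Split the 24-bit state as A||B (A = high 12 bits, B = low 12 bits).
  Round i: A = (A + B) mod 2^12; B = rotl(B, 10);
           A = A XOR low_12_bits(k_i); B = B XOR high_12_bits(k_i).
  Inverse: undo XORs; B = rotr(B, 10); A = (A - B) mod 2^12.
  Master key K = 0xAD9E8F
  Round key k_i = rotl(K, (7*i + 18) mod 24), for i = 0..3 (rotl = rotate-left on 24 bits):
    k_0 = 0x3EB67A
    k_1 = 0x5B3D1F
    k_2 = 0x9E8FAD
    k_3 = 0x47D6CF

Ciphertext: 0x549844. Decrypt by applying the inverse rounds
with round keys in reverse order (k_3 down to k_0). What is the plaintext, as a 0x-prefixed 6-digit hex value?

0x25077D

s_0 = ciphertext = 0x549844
s_1 = InvRound(s_0, k_3) = 0x29F0E7
s_2 = InvRound(s_1, k_2) = 0x8F443E
s_3 = InvRound(s_2, k_1) = 0xFB7634
s_4 = InvRound(s_3, k_0) = 0x25077D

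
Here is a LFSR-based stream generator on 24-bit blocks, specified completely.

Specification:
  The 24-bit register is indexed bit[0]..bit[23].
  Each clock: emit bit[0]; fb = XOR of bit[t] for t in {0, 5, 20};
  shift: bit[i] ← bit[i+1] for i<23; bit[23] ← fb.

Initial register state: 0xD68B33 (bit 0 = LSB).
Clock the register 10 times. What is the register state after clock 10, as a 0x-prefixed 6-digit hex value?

0x85F5A2

reg_0 = 0xD68B33
clock 1: out=1, reg = 0xEB4599
clock 2: out=1, reg = 0xF5A2CC
clock 3: out=0, reg = 0xFAD166
clock 4: out=0, reg = 0x7D68B3
clock 5: out=1, reg = 0xBEB459
clock 6: out=1, reg = 0x5F5A2C
clock 7: out=0, reg = 0x2FAD16
clock 8: out=0, reg = 0x17D68B
clock 9: out=1, reg = 0x0BEB45
clock 10: out=1, reg = 0x85F5A2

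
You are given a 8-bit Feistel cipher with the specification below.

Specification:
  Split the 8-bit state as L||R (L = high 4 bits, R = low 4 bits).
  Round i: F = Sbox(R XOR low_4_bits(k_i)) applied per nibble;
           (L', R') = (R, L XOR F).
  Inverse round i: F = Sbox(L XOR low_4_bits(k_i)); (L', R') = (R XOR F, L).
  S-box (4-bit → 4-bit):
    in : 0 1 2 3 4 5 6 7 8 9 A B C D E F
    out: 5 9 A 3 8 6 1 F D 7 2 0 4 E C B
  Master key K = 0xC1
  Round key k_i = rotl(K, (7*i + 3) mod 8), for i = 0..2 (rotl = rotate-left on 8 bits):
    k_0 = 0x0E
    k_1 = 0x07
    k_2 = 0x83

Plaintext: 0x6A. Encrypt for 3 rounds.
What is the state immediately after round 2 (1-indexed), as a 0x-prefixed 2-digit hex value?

0xED

s_0 = plaintext = 0x6A
s_1 = Round(s_0, k_0) = 0xAE
s_2 = Round(s_1, k_1) = 0xED
s_3 = Round(s_2, k_2) = 0xD2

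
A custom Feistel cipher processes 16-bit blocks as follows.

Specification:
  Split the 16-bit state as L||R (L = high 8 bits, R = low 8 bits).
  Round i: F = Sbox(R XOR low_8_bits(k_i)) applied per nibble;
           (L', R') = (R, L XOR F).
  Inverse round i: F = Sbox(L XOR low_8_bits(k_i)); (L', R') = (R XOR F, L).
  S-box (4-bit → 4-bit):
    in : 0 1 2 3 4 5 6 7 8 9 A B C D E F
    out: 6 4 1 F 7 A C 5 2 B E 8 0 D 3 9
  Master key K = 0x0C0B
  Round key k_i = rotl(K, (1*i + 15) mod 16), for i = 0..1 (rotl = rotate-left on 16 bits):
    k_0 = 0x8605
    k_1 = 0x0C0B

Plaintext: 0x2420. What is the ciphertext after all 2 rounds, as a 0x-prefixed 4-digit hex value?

s_0 = plaintext = 0x2420
s_1 = Round(s_0, k_0) = 0x203E
s_2 = Round(s_1, k_1) = 0x3EDA

0x3EDA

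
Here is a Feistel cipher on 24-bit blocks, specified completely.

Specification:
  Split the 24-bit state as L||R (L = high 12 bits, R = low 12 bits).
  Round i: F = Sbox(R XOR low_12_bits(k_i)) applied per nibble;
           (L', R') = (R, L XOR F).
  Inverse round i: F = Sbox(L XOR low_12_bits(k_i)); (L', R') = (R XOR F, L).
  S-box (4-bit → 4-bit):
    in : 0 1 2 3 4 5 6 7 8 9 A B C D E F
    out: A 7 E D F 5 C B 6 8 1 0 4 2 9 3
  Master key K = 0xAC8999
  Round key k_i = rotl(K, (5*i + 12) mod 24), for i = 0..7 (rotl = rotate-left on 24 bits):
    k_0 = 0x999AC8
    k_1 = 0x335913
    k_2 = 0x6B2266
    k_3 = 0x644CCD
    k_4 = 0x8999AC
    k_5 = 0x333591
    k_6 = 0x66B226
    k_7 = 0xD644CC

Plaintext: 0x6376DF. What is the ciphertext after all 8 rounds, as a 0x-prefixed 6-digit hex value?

0xA921DD

s_0 = plaintext = 0x6376DF
s_1 = Round(s_0, k_0) = 0x6DF24C
s_2 = Round(s_1, k_1) = 0x24C68C
s_3 = Round(s_2, k_2) = 0x68CDDD
s_4 = Round(s_3, k_3) = 0xDDD1F6
s_5 = Round(s_4, k_4) = 0x1F6B8C
s_6 = Round(s_5, k_5) = 0xB8C884
s_7 = Round(s_6, k_6) = 0x884A92
s_8 = Round(s_7, k_7) = 0xA921DD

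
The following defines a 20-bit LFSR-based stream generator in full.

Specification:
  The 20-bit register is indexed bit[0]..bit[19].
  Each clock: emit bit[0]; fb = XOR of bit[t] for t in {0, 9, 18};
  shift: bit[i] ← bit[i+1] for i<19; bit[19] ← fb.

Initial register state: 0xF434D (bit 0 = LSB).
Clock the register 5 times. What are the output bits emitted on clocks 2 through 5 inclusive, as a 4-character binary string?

0110

reg_0 = 0xF434D
clock 1: out=1, reg = 0xFA1A6
clock 2: out=0, reg = 0xFD0D3
clock 3: out=1, reg = 0x7E869
clock 4: out=1, reg = 0x3F434
clock 5: out=0, reg = 0x1FA1A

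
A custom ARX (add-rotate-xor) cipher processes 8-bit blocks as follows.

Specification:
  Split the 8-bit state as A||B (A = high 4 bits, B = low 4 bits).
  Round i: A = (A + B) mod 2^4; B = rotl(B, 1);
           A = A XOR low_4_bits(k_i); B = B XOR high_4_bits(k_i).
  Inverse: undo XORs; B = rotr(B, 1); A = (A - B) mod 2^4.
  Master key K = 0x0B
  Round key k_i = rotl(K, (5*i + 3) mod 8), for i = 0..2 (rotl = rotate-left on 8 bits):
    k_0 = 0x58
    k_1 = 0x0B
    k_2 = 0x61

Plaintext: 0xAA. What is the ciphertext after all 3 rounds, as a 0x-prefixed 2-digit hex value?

0x66

s_0 = plaintext = 0xAA
s_1 = Round(s_0, k_0) = 0xC0
s_2 = Round(s_1, k_1) = 0x70
s_3 = Round(s_2, k_2) = 0x66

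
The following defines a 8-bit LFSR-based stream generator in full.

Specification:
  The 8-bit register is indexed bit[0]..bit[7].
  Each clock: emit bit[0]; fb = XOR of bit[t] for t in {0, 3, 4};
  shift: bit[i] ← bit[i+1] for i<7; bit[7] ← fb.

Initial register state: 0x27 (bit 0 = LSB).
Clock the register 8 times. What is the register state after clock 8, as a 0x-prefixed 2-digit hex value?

reg_0 = 0x27
clock 1: out=1, reg = 0x93
clock 2: out=1, reg = 0x49
clock 3: out=1, reg = 0x24
clock 4: out=0, reg = 0x12
clock 5: out=0, reg = 0x89
clock 6: out=1, reg = 0x44
clock 7: out=0, reg = 0x22
clock 8: out=0, reg = 0x11

0x11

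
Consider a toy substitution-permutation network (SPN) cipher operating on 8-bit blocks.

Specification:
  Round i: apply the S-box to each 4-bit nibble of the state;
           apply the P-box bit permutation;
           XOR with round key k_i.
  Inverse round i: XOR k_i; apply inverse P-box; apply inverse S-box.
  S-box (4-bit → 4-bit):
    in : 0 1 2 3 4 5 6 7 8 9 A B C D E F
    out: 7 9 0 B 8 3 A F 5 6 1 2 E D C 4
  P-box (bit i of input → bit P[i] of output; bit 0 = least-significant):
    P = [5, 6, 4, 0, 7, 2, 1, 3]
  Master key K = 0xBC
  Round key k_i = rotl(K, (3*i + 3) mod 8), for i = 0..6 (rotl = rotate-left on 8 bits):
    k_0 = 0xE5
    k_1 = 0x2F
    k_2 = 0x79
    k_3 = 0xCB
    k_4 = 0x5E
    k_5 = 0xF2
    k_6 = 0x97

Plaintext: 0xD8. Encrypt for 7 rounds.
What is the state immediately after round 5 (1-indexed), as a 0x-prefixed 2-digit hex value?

s_0 = plaintext = 0xD8
s_1 = Round(s_0, k_0) = 0x5F
s_2 = Round(s_1, k_1) = 0xBB
s_3 = Round(s_2, k_2) = 0x3D
s_4 = Round(s_3, k_3) = 0x76
s_5 = Round(s_4, k_4) = 0x91
s_6 = Round(s_5, k_5) = 0xD5
s_7 = Round(s_6, k_6) = 0x7D

0x91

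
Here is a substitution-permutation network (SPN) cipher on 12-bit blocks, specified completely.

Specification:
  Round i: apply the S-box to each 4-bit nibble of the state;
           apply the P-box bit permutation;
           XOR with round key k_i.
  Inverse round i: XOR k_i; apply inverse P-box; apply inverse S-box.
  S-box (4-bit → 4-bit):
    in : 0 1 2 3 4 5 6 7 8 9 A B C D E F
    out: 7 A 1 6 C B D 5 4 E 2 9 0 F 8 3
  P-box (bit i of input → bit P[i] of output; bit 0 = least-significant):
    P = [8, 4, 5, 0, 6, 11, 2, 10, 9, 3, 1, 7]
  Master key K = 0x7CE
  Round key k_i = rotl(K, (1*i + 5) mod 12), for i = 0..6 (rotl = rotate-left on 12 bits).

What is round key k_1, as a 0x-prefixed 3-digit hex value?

0x39F

K = 0x7CE
k_0 = rotl(K, (1*0+5) mod 12) = rotl(K, 5) = 0x9CF
k_1 = rotl(K, (1*1+5) mod 12) = rotl(K, 6) = 0x39F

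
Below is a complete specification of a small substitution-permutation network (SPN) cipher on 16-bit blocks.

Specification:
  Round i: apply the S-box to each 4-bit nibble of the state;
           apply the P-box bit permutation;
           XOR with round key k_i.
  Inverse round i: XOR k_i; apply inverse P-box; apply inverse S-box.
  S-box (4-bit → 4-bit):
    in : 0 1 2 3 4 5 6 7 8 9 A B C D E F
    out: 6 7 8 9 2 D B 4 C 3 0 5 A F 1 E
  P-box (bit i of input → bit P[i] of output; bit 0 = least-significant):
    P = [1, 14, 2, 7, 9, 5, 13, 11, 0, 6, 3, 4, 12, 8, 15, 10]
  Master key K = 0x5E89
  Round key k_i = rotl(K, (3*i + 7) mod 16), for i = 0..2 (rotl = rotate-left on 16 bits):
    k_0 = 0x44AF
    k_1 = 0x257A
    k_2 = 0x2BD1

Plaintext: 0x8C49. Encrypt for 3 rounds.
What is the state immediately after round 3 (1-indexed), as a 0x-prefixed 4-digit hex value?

s_0 = plaintext = 0x8C49
s_1 = Round(s_0, k_0) = 0x80DD
s_2 = Round(s_1, k_1) = 0xCB94
s_3 = Round(s_2, k_2) = 0x6CF8

0x6CF8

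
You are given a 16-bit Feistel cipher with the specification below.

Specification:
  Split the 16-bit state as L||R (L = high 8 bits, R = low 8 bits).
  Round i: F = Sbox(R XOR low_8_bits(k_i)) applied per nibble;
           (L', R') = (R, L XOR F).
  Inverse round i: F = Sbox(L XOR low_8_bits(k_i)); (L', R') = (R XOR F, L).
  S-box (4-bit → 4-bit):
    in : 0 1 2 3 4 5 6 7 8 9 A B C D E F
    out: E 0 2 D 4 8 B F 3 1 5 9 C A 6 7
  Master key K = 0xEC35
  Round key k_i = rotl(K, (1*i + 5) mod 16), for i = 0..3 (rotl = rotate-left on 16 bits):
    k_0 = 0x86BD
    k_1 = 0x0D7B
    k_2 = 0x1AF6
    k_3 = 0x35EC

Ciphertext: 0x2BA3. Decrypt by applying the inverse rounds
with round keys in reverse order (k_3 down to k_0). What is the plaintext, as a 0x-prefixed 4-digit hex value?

s_0 = ciphertext = 0x2BA3
s_1 = InvRound(s_0, k_3) = 0x6C2B
s_2 = InvRound(s_1, k_2) = 0x3E6C
s_3 = InvRound(s_2, k_1) = 0x243E
s_4 = InvRound(s_3, k_0) = 0x2F24

0x2F24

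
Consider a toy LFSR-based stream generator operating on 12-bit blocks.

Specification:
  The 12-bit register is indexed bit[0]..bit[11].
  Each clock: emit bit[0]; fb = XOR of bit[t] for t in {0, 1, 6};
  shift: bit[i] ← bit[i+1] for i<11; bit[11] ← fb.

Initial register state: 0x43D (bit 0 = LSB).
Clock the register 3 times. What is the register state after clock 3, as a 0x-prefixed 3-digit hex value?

reg_0 = 0x43D
clock 1: out=1, reg = 0xA1E
clock 2: out=0, reg = 0xD0F
clock 3: out=1, reg = 0x687

0x687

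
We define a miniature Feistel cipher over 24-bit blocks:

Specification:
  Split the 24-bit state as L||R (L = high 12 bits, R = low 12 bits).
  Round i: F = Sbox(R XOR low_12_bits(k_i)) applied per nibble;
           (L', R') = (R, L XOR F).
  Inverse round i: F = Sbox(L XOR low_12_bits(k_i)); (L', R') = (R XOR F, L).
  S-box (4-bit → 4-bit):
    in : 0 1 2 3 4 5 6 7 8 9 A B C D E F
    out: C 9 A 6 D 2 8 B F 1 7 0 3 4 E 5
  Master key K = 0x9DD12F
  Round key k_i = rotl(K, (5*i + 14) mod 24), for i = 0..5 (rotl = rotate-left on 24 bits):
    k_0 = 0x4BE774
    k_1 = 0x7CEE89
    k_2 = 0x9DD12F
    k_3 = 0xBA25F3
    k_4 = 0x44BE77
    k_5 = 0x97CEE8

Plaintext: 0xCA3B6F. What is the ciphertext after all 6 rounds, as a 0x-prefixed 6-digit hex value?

s_0 = plaintext = 0xCA3B6F
s_1 = Round(s_0, k_0) = 0xB6FF33
s_2 = Round(s_1, k_1) = 0xF33268
s_3 = Round(s_2, k_2) = 0x2689E8
s_4 = Round(s_3, k_3) = 0x9E81F8
s_5 = Round(s_4, k_4) = 0x1F8C1D
s_6 = Round(s_5, k_5) = 0xC1DBAA

0xC1DBAA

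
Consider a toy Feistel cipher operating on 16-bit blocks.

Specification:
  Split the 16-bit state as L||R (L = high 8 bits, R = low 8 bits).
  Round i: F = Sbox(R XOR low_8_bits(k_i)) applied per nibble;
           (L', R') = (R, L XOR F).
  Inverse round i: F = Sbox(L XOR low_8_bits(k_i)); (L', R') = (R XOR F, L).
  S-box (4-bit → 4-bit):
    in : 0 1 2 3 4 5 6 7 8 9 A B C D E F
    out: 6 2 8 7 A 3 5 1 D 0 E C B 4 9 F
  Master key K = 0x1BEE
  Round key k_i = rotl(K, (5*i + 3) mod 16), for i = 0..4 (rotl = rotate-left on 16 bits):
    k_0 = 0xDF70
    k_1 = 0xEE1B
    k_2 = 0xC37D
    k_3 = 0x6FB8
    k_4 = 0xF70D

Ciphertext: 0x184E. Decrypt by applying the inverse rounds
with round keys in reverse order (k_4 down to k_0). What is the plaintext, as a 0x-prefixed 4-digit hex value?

0xA3AC

s_0 = ciphertext = 0x184E
s_1 = InvRound(s_0, k_4) = 0x6D18
s_2 = InvRound(s_1, k_3) = 0x5B6D
s_3 = InvRound(s_2, k_2) = 0xE85B
s_4 = InvRound(s_3, k_1) = 0xACE8
s_5 = InvRound(s_4, k_0) = 0xA3AC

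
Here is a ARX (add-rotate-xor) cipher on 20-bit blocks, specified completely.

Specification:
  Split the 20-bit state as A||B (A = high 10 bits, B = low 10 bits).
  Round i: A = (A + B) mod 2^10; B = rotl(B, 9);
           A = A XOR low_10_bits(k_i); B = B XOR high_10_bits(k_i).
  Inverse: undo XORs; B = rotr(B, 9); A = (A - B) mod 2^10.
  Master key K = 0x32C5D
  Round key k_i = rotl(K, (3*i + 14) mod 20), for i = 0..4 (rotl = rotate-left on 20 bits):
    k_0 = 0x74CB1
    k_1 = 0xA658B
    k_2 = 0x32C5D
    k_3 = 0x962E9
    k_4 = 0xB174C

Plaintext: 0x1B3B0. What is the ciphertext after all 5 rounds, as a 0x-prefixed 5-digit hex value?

s_0 = plaintext = 0x1B3B0
s_1 = Round(s_0, k_0) = 0x2B40B
s_2 = Round(s_1, k_1) = 0x4CC9C
s_3 = Round(s_2, k_2) = 0x64885
s_4 = Round(s_3, k_3) = 0x3F81A
s_5 = Round(s_4, k_4) = 0x952C8

0x952C8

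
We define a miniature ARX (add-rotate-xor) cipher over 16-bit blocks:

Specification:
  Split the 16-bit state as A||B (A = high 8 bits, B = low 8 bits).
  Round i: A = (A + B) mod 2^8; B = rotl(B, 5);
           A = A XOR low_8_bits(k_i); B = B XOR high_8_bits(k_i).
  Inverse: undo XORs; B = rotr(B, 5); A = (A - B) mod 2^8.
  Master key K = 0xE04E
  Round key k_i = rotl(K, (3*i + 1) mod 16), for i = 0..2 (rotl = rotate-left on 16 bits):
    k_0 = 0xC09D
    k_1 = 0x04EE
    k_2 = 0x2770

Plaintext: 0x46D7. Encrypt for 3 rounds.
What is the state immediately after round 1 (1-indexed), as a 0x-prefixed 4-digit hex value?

0x803A

s_0 = plaintext = 0x46D7
s_1 = Round(s_0, k_0) = 0x803A
s_2 = Round(s_1, k_1) = 0x5443
s_3 = Round(s_2, k_2) = 0xE74F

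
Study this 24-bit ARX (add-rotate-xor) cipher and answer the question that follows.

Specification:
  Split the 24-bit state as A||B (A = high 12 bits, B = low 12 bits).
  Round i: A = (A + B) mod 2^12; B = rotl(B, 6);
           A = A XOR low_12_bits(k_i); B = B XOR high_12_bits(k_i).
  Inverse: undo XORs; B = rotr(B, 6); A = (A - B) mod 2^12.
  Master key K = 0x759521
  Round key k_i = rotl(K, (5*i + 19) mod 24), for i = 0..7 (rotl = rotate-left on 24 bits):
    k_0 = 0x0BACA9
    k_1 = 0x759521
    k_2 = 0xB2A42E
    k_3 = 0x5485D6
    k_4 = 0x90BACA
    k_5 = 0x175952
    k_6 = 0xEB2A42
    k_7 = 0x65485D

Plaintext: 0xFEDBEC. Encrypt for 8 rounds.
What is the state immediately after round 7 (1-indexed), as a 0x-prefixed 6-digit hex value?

s_0 = plaintext = 0xFEDBEC
s_1 = Round(s_0, k_0) = 0x770B95
s_2 = Round(s_1, k_1) = 0x624237
s_3 = Round(s_2, k_2) = 0xC756E2
s_4 = Round(s_3, k_3) = 0x681DD3
s_5 = Round(s_4, k_4) = 0xE9EDFC
s_6 = Round(s_5, k_5) = 0x5C8E42
s_7 = Round(s_6, k_6) = 0xE48E0B
s_8 = Round(s_7, k_7) = 0x40E4AC

0xE48E0B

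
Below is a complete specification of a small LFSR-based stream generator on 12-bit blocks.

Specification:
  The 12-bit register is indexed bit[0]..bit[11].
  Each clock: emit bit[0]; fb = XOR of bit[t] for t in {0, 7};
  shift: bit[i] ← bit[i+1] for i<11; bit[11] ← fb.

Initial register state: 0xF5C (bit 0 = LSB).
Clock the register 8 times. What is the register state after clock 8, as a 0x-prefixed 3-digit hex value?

reg_0 = 0xF5C
clock 1: out=0, reg = 0x7AE
clock 2: out=0, reg = 0xBD7
clock 3: out=1, reg = 0x5EB
clock 4: out=1, reg = 0x2F5
clock 5: out=1, reg = 0x17A
clock 6: out=0, reg = 0x0BD
clock 7: out=1, reg = 0x05E
clock 8: out=0, reg = 0x02F

0x02F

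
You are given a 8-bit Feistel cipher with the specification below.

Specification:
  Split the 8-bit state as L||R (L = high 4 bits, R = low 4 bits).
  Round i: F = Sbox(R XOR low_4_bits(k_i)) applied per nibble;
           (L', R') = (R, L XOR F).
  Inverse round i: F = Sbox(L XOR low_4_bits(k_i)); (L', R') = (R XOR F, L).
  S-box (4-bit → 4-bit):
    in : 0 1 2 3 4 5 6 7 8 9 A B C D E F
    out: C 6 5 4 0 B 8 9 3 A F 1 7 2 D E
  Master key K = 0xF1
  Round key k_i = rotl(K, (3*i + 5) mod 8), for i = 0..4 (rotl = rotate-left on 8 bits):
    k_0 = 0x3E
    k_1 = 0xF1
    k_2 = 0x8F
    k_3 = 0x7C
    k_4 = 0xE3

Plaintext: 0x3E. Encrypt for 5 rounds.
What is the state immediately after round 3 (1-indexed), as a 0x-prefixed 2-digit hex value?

0x38

s_0 = plaintext = 0x3E
s_1 = Round(s_0, k_0) = 0xEF
s_2 = Round(s_1, k_1) = 0xF3
s_3 = Round(s_2, k_2) = 0x38
s_4 = Round(s_3, k_3) = 0x83
s_5 = Round(s_4, k_4) = 0x34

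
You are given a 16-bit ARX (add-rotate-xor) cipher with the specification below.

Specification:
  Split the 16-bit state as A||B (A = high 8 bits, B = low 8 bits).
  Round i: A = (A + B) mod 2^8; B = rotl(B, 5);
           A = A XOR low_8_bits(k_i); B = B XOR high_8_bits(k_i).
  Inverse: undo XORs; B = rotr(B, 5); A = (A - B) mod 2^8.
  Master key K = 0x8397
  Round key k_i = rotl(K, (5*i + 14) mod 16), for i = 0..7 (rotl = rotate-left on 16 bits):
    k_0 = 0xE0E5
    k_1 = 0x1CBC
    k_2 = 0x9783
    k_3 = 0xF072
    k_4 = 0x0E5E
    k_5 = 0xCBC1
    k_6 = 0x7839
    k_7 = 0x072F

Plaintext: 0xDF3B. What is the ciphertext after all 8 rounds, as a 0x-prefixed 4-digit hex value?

s_0 = plaintext = 0xDF3B
s_1 = Round(s_0, k_0) = 0xFF87
s_2 = Round(s_1, k_1) = 0x3AEC
s_3 = Round(s_2, k_2) = 0xA50A
s_4 = Round(s_3, k_3) = 0xDDB1
s_5 = Round(s_4, k_4) = 0xD038
s_6 = Round(s_5, k_5) = 0xC9CC
s_7 = Round(s_6, k_6) = 0xACE1
s_8 = Round(s_7, k_7) = 0xA23B

0xA23B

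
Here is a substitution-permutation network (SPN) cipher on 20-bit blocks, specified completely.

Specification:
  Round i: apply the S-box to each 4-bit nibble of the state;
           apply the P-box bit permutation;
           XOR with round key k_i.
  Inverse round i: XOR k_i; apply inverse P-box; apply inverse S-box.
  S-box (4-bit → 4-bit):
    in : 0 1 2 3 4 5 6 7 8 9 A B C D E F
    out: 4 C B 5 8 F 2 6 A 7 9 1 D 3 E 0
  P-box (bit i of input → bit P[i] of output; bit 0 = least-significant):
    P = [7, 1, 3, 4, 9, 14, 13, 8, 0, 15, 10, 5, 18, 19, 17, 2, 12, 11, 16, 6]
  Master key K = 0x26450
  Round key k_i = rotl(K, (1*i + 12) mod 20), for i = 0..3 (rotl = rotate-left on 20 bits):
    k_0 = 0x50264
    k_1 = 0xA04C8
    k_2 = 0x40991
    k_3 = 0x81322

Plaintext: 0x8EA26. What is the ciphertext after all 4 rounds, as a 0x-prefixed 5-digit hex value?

0xB1607

s_0 = plaintext = 0x8EA26
s_1 = Round(s_0, k_0) = 0xF4903
s_2 = Round(s_1, k_1) = 0xAA045
s_3 = Round(s_2, k_2) = 0x01C4F
s_4 = Round(s_3, k_3) = 0xB1607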